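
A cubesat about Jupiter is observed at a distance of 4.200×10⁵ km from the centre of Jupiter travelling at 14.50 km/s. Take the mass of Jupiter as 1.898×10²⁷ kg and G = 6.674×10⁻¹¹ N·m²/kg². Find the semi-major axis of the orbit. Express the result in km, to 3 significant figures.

μ = GM = 6.674×10⁻¹¹ × 1.898×10²⁷ = 1.267×10¹⁷ m³/s².
r = 4.200×10⁸ m.
Specific orbital energy ε = v²/2 − μ/r = (14500)²/2 − 1.267×10¹⁷/4.200×10⁸ = -1.965×10⁸ J/kg.
Since ε = −μ/(2a), a = −μ/(2ε) = 3.224×10⁸ m = 3.2236×10⁵ km.

a ≈ 3.22×10⁵ km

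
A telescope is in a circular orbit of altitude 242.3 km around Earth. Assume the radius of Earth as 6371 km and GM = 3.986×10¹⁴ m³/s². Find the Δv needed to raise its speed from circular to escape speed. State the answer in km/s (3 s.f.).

Δv ≈ 3.22 km/s

r = 6371 + 242.3 = 6613.3 km = 6.6133×10⁶ m.
Circular speed v_c = √(μ/r) = 7764 m/s.
Escape speed v_esc = √(2μ/r) = √2 × v_c = 10980 m/s.
Δv = v_esc − v_c = 3216 m/s = 3.216 km/s.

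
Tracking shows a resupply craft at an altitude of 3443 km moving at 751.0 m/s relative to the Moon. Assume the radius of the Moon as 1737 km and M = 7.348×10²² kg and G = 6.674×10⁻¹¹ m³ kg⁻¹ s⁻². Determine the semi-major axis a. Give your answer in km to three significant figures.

μ = GM = 6.674×10⁻¹¹ × 7.348×10²² = 4.904×10¹² m³/s².
r = 1737 + 3443 = 5180.0 km = 5.180×10⁶ m.
Specific orbital energy ε = v²/2 − μ/r = (751.0)²/2 − 4.904×10¹²/5.180×10⁶ = -6.647×10⁵ J/kg.
Since ε = −μ/(2a), a = −μ/(2ε) = 3.689×10⁶ m = 3688.8 km.

a ≈ 3690 km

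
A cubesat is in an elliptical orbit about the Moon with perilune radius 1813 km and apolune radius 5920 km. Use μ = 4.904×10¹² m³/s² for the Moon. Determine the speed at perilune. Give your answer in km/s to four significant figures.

v ≈ 2.035 km/s

Semi-major axis a = (r_p + r_a)/2 = 3866.5 km = 3.866×10⁶ m.
Vis-viva: v² = μ(2/r − 1/a) = 4.904×10¹² × (1.103×10⁻⁶ − 2.586×10⁻⁷) = 4.141×10⁶ m²/s².
v = 2035 m/s = 2.035 km/s.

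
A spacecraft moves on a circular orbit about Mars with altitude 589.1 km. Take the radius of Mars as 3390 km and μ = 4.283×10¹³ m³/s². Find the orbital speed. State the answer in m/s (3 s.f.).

v ≈ 3280 m/s

r = 3390 + 589.1 = 3979.1 km = 3.9791×10⁶ m.
For a circular orbit v = √(μ/r) = √(4.283×10¹³ / 3.979×10⁶) = √(1.076×10⁷) = 3281 m/s.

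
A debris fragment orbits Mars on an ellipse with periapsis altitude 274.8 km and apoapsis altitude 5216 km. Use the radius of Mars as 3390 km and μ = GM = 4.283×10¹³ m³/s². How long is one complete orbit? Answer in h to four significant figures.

T ≈ 4.053 h

r_p = 3390 + 274.8 = 3664.8 km = 3.6648×10⁶ m.
r_a = 3390 + 5216 = 8606.0 km = 8.6060×10⁶ m.
Semi-major axis a = (r_p + r_a)/2 = (3664.8 + 8606.0)/2 = 6135.4 km = 6.135×10⁶ m.
By Kepler's third law T = 2π√(a³/μ) = 2π × 2.322×10³ = 1.459×10⁴ s.
= 4.053 h.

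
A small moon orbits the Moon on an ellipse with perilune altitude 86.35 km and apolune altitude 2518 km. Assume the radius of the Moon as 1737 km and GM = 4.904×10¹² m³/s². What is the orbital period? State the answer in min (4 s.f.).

T ≈ 250.5 min

r_p = 1737 + 86.35 = 1823.3 km = 1.8234×10⁶ m.
r_a = 1737 + 2518 = 4255.0 km = 4.2550×10⁶ m.
Semi-major axis a = (r_p + r_a)/2 = (1823.3 + 4255.0)/2 = 3039.2 km = 3.039×10⁶ m.
By Kepler's third law T = 2π√(a³/μ) = 2π × 2.393×10³ = 1.503×10⁴ s.
= 250.5 min.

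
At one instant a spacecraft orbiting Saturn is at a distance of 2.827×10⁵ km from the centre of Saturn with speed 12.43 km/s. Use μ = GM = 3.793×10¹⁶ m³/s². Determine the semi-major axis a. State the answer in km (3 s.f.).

r = 2.827×10⁸ m.
Specific orbital energy ε = v²/2 − μ/r = (12430)²/2 − 3.793×10¹⁶/2.827×10⁸ = -5.692×10⁷ J/kg.
Since ε = −μ/(2a), a = −μ/(2ε) = 3.332×10⁸ m = 3.3320×10⁵ km.

a ≈ 3.33×10⁵ km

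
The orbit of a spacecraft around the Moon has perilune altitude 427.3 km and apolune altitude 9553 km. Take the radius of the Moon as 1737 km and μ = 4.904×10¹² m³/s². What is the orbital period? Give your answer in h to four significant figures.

r_p = 1737 + 427.3 = 2164.3 km = 2.1643×10⁶ m.
r_a = 1737 + 9553 = 11290 km = 1.1290×10⁷ m.
Semi-major axis a = (r_p + r_a)/2 = (2164.3 + 11290)/2 = 6727.1 km = 6.727×10⁶ m.
By Kepler's third law T = 2π√(a³/μ) = 2π × 7.879×10³ = 4.951×10⁴ s.
= 13.75 h.

T ≈ 13.75 h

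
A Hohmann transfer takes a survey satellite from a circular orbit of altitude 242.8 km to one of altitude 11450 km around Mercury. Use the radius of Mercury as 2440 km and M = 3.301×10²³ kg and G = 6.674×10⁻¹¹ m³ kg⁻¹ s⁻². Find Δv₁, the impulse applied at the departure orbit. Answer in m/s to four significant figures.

μ = GM = 6.674×10⁻¹¹ × 3.301×10²³ = 2.203×10¹³ m³/s².
r₁ = 2440 + 242.8 = 2682.8 km = 2.6828×10⁶ m.
r₂ = 2440 + 11450 = 13890 km = 1.3890×10⁷ m.
Transfer ellipse a_t = (r₁ + r₂)/2 = 8.286×10⁶ m.
At r₁: circular v_c1 = √(μ/r₁) = 2866 m/s; transfer-periherm v_p = √[μ(2/r₁ − 1/a_t)] = 3710 m/s.
Δv₁ = v_p − v_c1 = 844.5 m/s.

Δv ≈ 844.5 m/s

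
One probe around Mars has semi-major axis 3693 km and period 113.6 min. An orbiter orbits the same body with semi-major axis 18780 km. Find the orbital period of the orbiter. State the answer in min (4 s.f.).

Kepler's third law: T² ∝ a³, so T₂ = T₁ (a₂/a₁)^(3/2).
a₂/a₁ = 5.085, (a₂/a₁)^(3/2) = 11.47.
T₂ = 113.6 × 11.47 = 1303 min.

T₂ ≈ 1303 min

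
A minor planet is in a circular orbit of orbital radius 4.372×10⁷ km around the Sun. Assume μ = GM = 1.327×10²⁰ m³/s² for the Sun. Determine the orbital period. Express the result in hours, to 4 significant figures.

T ≈ 1385 hours

r = 4.372×10⁷ km = 4.372×10¹⁰ m.
Kepler's third law: T = 2π√(r³/μ) = 2π√((4.372×10¹⁰)³ / 1.327×10²⁰).
r³/μ = 6.298×10¹¹ s², so T = 2π × 7.936×10⁵ = 4.986×10⁶ s.
Converting: 4.986×10⁶ s ÷ 3600 = 1385 hours.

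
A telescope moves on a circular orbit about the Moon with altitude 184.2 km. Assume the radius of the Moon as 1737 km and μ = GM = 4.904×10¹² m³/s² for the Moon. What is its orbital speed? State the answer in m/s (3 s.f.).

r = 1737 + 184.2 = 1921.2 km = 1.9212×10⁶ m.
For a circular orbit v = √(μ/r) = √(4.904×10¹² / 1.921×10⁶) = √(2.553×10⁶) = 1598 m/s.

v ≈ 1600 m/s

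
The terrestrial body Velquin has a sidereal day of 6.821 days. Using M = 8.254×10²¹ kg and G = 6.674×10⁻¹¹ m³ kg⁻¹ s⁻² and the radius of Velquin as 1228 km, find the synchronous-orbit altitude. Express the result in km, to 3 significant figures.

h_sync ≈ 15700 km

μ = GM = 6.674×10⁻¹¹ × 8.254×10²¹ = 5.509×10¹¹ m³/s².
T = 6.821 days = 5.893×10⁵ s.
A synchronous orbit has period T, so by Kepler's third law a = (μT²/4π²)^(1/3).
μT²/4π² = 5.509×10¹¹ × (5.893×10⁵)² / 39.48 = 4.846×10²¹ m³.
a = 1.692×10⁷ m = 16923 km.
Altitude h = a − R = 16923 − 1228 = 15695 km.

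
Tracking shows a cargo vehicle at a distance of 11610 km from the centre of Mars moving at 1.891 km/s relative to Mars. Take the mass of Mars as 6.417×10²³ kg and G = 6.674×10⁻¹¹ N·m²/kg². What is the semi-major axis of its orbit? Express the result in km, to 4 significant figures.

a ≈ 11270 km

μ = GM = 6.674×10⁻¹¹ × 6.417×10²³ = 4.283×10¹³ m³/s².
r = 1.161×10⁷ m.
Vis-viva rearranged: 1/a = 2/r − v²/μ = 1.723×10⁻⁷ − 8.350×10⁻⁸ = 8.877×10⁻⁸ m⁻¹.
a = 1.127×10⁷ m = 11265 km.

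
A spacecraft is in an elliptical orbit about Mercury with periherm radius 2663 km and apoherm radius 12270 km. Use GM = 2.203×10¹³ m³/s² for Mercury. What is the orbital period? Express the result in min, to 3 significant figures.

Semi-major axis a = (r_p + r_a)/2 = (2663.0 + 12270)/2 = 7466.5 km = 7.466×10⁶ m.
By Kepler's third law T = 2π√(a³/μ) = 2π × 4.347×10³ = 2.731×10⁴ s.
= 455.2 min.

T ≈ 455 min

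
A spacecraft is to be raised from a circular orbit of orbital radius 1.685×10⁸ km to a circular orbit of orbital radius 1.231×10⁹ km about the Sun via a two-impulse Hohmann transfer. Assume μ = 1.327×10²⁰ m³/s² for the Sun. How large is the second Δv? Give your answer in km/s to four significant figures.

r₁ = 1.685×10⁸ km = 1.685×10¹¹ m.
r₂ = 1.231×10⁹ km = 1.231×10¹² m.
Transfer ellipse a_t = (r₁ + r₂)/2 = 6.998×10¹¹ m.
At r₁: circular v_c1 = √(μ/r₁) = 28060 m/s; transfer-perihelion v_p = √[μ(2/r₁ − 1/a_t)] = 37220 m/s.
At r₂: circular v_c2 = √(μ/r₂) = 10380 m/s; transfer-aphelion v_a = √[μ(2/r₂ − 1/a_t)] = 5095 m/s.
Δv₂ = v_c2 − v_a = 5288 m/s.
= 5.288 km/s.

Δv ≈ 5.288 km/s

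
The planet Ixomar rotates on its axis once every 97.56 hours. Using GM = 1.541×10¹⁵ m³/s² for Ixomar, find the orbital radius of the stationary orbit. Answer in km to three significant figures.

r_sync ≈ 1.69×10⁵ km

T = 97.56 hours = 3.512×10⁵ s.
A synchronous orbit has period T, so by Kepler's third law a = (μT²/4π²)^(1/3).
μT²/4π² = 1.541×10¹⁵ × (3.512×10⁵)² / 39.48 = 4.815×10²⁴ m³.
a = 1.689×10⁸ m = 1.6886×10⁵ km.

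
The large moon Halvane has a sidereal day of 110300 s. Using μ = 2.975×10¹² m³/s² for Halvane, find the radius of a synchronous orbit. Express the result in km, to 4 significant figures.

r_sync ≈ 9715 km

A synchronous orbit has period T, so by Kepler's third law a = (μT²/4π²)^(1/3).
μT²/4π² = 2.975×10¹² × (1.103×10⁵)² / 39.48 = 9.168×10²⁰ m³.
a = 9.715×10⁶ m = 9714.6 km.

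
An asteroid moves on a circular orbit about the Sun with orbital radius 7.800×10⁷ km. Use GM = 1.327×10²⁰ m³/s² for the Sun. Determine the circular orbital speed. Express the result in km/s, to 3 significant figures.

v ≈ 41.2 km/s

r = 7.800×10⁷ km = 7.800×10¹⁰ m.
For a circular orbit v = √(μ/r) = √(1.327×10²⁰ / 7.800×10¹⁰) = √(1.701×10⁹) = 41250 m/s.
That is 41.25 km/s.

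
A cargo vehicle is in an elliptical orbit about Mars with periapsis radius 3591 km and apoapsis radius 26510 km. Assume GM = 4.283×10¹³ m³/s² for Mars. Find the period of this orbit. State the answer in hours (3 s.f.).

Semi-major axis a = (r_p + r_a)/2 = (3591.0 + 26510)/2 = 15050 km = 1.505×10⁷ m.
By Kepler's third law T = 2π√(a³/μ) = 2π × 8.922×10³ = 5.606×10⁴ s.
= 15.57 hours.

T ≈ 15.6 hours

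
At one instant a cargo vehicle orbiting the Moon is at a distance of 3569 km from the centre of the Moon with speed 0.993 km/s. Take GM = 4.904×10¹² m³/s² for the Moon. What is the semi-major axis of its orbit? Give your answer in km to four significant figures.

r = 3.569×10⁶ m.
Specific orbital energy ε = v²/2 − μ/r = (993.0)²/2 − 4.904×10¹²/3.569×10⁶ = -8.810×10⁵ J/kg.
Since ε = −μ/(2a), a = −μ/(2ε) = 2.783×10⁶ m = 2783.1 km.

a ≈ 2783 km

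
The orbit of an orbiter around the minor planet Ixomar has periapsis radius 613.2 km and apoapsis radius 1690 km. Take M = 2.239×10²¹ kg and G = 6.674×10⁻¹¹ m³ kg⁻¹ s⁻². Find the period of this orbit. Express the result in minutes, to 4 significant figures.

T ≈ 334.8 minutes

μ = GM = 6.674×10⁻¹¹ × 2.239×10²¹ = 1.494×10¹¹ m³/s².
Semi-major axis a = (r_p + r_a)/2 = (613.20 + 1690.0)/2 = 1151.6 km = 1.152×10⁶ m.
By Kepler's third law T = 2π√(a³/μ) = 2π × 3.197×10³ = 2.009×10⁴ s.
= 334.8 minutes.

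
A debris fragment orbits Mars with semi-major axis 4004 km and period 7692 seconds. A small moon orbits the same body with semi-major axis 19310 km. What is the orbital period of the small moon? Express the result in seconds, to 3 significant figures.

Kepler's third law: T² ∝ a³, so T₂ = T₁ (a₂/a₁)^(3/2).
a₂/a₁ = 4.823, (a₂/a₁)^(3/2) = 10.59.
T₂ = 7692 × 10.59 = 81470 seconds.

T₂ ≈ 81500 seconds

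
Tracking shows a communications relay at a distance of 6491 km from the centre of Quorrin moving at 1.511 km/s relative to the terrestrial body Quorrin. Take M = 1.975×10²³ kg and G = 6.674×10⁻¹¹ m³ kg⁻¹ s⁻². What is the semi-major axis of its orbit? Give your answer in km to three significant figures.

a ≈ 7410 km

μ = GM = 6.674×10⁻¹¹ × 1.975×10²³ = 1.318×10¹³ m³/s².
r = 6.491×10⁶ m.
Specific orbital energy ε = v²/2 − μ/r = (1511)²/2 − 1.318×10¹³/6.491×10⁶ = -8.891×10⁵ J/kg.
Since ε = −μ/(2a), a = −μ/(2ε) = 7.412×10⁶ m = 7412.5 km.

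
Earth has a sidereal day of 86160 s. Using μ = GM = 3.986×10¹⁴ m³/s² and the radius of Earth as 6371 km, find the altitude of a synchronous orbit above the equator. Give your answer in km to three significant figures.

h_sync ≈ 35800 km

A synchronous orbit has period T, so by Kepler's third law a = (μT²/4π²)^(1/3).
μT²/4π² = 3.986×10¹⁴ × (8.616×10⁴)² / 39.48 = 7.495×10²² m³.
a = 4.216×10⁷ m = 42163 km.
Altitude h = a − R = 42163 − 6371 = 35792 km.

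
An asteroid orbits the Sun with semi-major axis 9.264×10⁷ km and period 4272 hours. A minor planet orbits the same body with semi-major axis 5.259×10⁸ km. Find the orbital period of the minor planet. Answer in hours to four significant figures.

T₂ ≈ 57780 hours

Kepler's third law: T² ∝ a³, so T₂ = T₁ (a₂/a₁)^(3/2).
a₂/a₁ = 5.677, (a₂/a₁)^(3/2) = 13.53.
T₂ = 4272 × 13.53 = 57780 hours.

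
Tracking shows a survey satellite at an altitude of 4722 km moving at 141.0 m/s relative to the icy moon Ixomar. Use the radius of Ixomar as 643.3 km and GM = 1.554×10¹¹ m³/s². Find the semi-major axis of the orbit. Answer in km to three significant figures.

a ≈ 4080 km

r = 643.3 + 4722 = 5365.3 km = 5.365×10⁶ m.
Vis-viva rearranged: 1/a = 2/r − v²/μ = 3.728×10⁻⁷ − 1.279×10⁻⁷ = 2.448×10⁻⁷ m⁻¹.
a = 4.084×10⁶ m = 4084.4 km.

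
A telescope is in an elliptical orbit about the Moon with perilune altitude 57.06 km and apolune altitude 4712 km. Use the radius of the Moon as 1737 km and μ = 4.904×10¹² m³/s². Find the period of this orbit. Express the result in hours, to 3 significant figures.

T ≈ 6.59 hours

r_p = 1737 + 57.06 = 1794.1 km = 1.7941×10⁶ m.
r_a = 1737 + 4712 = 6449.0 km = 6.4490×10⁶ m.
Semi-major axis a = (r_p + r_a)/2 = (1794.1 + 6449.0)/2 = 4121.5 km = 4.122×10⁶ m.
By Kepler's third law T = 2π√(a³/μ) = 2π × 3.778×10³ = 2.374×10⁴ s.
= 6.595 hours.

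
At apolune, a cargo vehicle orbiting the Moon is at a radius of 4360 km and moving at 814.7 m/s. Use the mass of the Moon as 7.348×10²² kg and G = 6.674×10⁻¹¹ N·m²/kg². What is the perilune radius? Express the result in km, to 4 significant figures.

perilune radius ≈ 1825 km

μ = GM = 6.674×10⁻¹¹ × 7.348×10²² = 4.904×10¹² m³/s².
r_a = 4.360×10⁶ m.
Specific energy ε = v²/2 − μ/r = -7.929×10⁵ J/kg, so a = −μ/(2ε) = 3.092×10⁶ m.
The apsides satisfy r_p + r_a = 2a, so the perilune radius is 2a − r_a = 1.825×10⁶ m = 1824.8 km.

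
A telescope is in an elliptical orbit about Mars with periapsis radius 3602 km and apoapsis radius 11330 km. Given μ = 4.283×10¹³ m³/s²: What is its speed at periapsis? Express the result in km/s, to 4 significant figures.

v ≈ 4.248 km/s

Semi-major axis a = (r_p + r_a)/2 = 7466.0 km = 7.466×10⁶ m.
Vis-viva: v² = μ(2/r − 1/a) = 4.283×10¹³ × (5.552×10⁻⁷ − 1.339×10⁻⁷) = 1.804×10⁷ m²/s².
v = 4248 m/s = 4.248 km/s.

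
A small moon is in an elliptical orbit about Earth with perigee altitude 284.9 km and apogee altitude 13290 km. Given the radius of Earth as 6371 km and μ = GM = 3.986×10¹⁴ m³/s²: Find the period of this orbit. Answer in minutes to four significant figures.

T ≈ 250.4 minutes

r_p = 6371 + 284.9 = 6655.9 km = 6.6559×10⁶ m.
r_a = 6371 + 13290 = 19661 km = 1.9661×10⁷ m.
Semi-major axis a = (r_p + r_a)/2 = (6655.9 + 19661)/2 = 13158 km = 1.316×10⁷ m.
By Kepler's third law T = 2π√(a³/μ) = 2π × 2.391×10³ = 1.502×10⁴ s.
= 250.4 minutes.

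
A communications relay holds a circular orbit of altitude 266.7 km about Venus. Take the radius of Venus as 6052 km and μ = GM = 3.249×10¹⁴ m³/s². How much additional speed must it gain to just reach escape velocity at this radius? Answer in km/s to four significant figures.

r = 6052 + 266.7 = 6318.7 km = 6.3187×10⁶ m.
Circular speed v_c = √(μ/r) = 7171 m/s.
Escape speed v_esc = √(2μ/r) = √2 × v_c = 10140 m/s.
Δv = v_esc − v_c = 2970 m/s = 2.970 km/s.

Δv ≈ 2.970 km/s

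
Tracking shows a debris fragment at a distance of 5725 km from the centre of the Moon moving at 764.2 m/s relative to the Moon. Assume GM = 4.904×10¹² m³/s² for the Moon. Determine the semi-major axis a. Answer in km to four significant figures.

r = 5.725×10⁶ m.
Vis-viva rearranged: 1/a = 2/r − v²/μ = 3.493×10⁻⁷ − 1.191×10⁻⁷ = 2.303×10⁻⁷ m⁻¹.
a = 4.343×10⁶ m = 4343.0 km.

a ≈ 4343 km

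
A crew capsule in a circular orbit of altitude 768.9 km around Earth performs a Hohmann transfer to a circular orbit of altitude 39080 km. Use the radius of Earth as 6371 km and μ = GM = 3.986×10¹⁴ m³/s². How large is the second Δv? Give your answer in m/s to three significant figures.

Δv ≈ 1420 m/s

r₁ = 6371 + 768.9 = 7139.9 km = 7.1399×10⁶ m.
r₂ = 6371 + 39080 = 45451 km = 4.5451×10⁷ m.
Transfer ellipse a_t = (r₁ + r₂)/2 = 2.630×10⁷ m.
At r₁: circular v_c1 = √(μ/r₁) = 7472 m/s; transfer-perigee v_p = √[μ(2/r₁ − 1/a_t)] = 9823 m/s.
At r₂: circular v_c2 = √(μ/r₂) = 2961 m/s; transfer-apogee v_a = √[μ(2/r₂ − 1/a_t)] = 1543 m/s.
Δv₂ = v_c2 − v_a = 1418 m/s.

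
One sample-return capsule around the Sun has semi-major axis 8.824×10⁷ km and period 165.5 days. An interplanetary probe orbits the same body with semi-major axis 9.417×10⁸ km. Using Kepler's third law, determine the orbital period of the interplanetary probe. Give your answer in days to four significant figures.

T₂ ≈ 5770 days

Kepler's third law: T² ∝ a³, so T₂ = T₁ (a₂/a₁)^(3/2).
a₂/a₁ = 10.67, (a₂/a₁)^(3/2) = 34.86.
T₂ = 165.5 × 34.86 = 5770 days.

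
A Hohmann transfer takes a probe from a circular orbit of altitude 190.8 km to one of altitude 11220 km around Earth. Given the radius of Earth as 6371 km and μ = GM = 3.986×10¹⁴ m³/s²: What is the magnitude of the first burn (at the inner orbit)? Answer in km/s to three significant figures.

r₁ = 6371 + 190.8 = 6561.8 km = 6.5618×10⁶ m.
r₂ = 6371 + 11220 = 17591 km = 1.7591×10⁷ m.
Transfer ellipse a_t = (r₁ + r₂)/2 = 1.208×10⁷ m.
At r₁: circular v_c1 = √(μ/r₁) = 7794 m/s; transfer-perigee v_p = √[μ(2/r₁ − 1/a_t)] = 9407 m/s.
Δv₁ = v_p − v_c1 = 1613 m/s.
= 1.613 km/s.

Δv ≈ 1.61 km/s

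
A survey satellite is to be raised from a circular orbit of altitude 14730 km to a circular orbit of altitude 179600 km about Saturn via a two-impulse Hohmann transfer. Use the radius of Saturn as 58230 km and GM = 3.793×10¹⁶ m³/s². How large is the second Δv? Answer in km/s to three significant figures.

r₁ = 58230 + 14730 = 72960 km = 7.2960×10⁷ m.
r₂ = 58230 + 179600 = 237830 km = 2.3783×10⁸ m.
Transfer ellipse a_t = (r₁ + r₂)/2 = 1.554×10⁸ m.
At r₁: circular v_c1 = √(μ/r₁) = 22800 m/s; transfer-perikrone v_p = √[μ(2/r₁ − 1/a_t)] = 28210 m/s.
At r₂: circular v_c2 = √(μ/r₂) = 12630 m/s; transfer-apokrone v_a = √[μ(2/r₂ − 1/a_t)] = 8653 m/s.
Δv₂ = v_c2 − v_a = 3975 m/s.
= 3.975 km/s.

Δv ≈ 3.98 km/s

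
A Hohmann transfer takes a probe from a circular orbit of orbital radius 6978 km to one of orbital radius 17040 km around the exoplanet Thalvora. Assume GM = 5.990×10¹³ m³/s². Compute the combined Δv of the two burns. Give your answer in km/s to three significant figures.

Δv_total ≈ 1.01 km/s

r₁ = 6978 km = 6.978×10⁶ m.
r₂ = 17040 km = 1.704×10⁷ m.
Transfer ellipse a_t = (r₁ + r₂)/2 = 1.201×10⁷ m.
At r₁: circular v_c1 = √(μ/r₁) = 2930 m/s; transfer-periapsis v_p = √[μ(2/r₁ − 1/a_t)] = 3490 m/s.
Δv₁ = v_p − v_c1 = 560.2 m/s.
At r₂: circular v_c2 = √(μ/r₂) = 1875 m/s; transfer-apoapsis v_a = √[μ(2/r₂ − 1/a_t)] = 1429 m/s.
Δv₂ = v_c2 − v_a = 445.7 m/s.
Total Δv = Δv₁ + Δv₂ = 1006 m/s = 1.006 km/s.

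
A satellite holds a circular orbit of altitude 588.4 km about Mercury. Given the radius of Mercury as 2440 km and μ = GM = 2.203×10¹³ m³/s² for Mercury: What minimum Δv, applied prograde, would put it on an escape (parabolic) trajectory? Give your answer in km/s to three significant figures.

Δv ≈ 1.12 km/s

r = 2440 + 588.4 = 3028.4 km = 3.0284×10⁶ m.
Circular speed v_c = √(μ/r) = 2697 m/s.
Escape speed v_esc = √(2μ/r) = √2 × v_c = 3814 m/s.
Δv = v_esc − v_c = 1117 m/s = 1.117 km/s.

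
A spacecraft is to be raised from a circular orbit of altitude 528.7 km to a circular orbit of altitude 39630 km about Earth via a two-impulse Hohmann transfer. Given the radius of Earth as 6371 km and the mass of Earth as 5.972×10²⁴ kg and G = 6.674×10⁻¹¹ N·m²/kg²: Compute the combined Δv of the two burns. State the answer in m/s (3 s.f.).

μ = GM = 6.674×10⁻¹¹ × 5.972×10²⁴ = 3.986×10¹⁴ m³/s².
r₁ = 6371 + 528.7 = 6899.7 km = 6.8997×10⁶ m.
r₂ = 6371 + 39630 = 46001 km = 4.6001×10⁷ m.
Transfer ellipse a_t = (r₁ + r₂)/2 = 2.645×10⁷ m.
At r₁: circular v_c1 = √(μ/r₁) = 7600 m/s; transfer-perigee v_p = √[μ(2/r₁ − 1/a_t)] = 10020 m/s.
Δv₁ = v_p − v_c1 = 2423 m/s.
At r₂: circular v_c2 = √(μ/r₂) = 2944 m/s; transfer-apogee v_a = √[μ(2/r₂ − 1/a_t)] = 1503 m/s.
Δv₂ = v_c2 − v_a = 1440 m/s.
Total Δv = Δv₁ + Δv₂ = 3863 m/s.

Δv_total ≈ 3860 m/s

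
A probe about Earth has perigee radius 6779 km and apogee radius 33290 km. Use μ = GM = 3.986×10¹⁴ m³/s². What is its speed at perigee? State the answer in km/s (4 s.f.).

v ≈ 9.884 km/s

Semi-major axis a = (r_p + r_a)/2 = 20034 km = 2.003×10⁷ m.
Vis-viva: v² = μ(2/r − 1/a) = 3.986×10¹⁴ × (2.950×10⁻⁷ − 4.991×10⁻⁸) = 9.770×10⁷ m²/s².
v = 9884 m/s = 9.884 km/s.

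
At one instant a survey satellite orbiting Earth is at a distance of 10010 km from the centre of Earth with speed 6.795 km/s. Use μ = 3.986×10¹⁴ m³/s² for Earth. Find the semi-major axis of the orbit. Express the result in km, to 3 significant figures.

r = 1.001×10⁷ m.
Vis-viva rearranged: 1/a = 2/r − v²/μ = 1.998×10⁻⁷ − 1.158×10⁻⁷ = 8.396×10⁻⁸ m⁻¹.
a = 1.191×10⁷ m = 11910 km.

a ≈ 11900 km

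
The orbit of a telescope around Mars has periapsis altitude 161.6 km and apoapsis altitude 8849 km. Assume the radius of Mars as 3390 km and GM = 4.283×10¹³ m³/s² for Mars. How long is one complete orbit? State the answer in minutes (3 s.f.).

T ≈ 355 minutes

r_p = 3390 + 161.6 = 3551.6 km = 3.5516×10⁶ m.
r_a = 3390 + 8849 = 12239 km = 1.2239×10⁷ m.
Semi-major axis a = (r_p + r_a)/2 = (3551.6 + 12239)/2 = 7895.3 km = 7.895×10⁶ m.
By Kepler's third law T = 2π√(a³/μ) = 2π × 3.390×10³ = 2.130×10⁴ s.
= 355.0 minutes.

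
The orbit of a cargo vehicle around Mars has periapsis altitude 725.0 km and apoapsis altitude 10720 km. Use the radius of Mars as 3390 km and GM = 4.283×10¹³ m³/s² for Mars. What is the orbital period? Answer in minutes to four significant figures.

T ≈ 440.2 minutes

r_p = 3390 + 725.0 = 4115.0 km = 4.1150×10⁶ m.
r_a = 3390 + 10720 = 14110 km = 1.4110×10⁷ m.
Semi-major axis a = (r_p + r_a)/2 = (4115.0 + 14110)/2 = 9112.5 km = 9.112×10⁶ m.
By Kepler's third law T = 2π√(a³/μ) = 2π × 4.203×10³ = 2.641×10⁴ s.
= 440.2 minutes.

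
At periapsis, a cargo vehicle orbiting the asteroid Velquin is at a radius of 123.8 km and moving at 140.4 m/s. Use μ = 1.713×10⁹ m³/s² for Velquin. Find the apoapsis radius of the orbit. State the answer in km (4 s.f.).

apoapsis radius ≈ 306.5 km

r_p = 1.238×10⁵ m.
Specific energy ε = v²/2 − μ/r = -3.981×10³ J/kg, so a = −μ/(2ε) = 2.152×10⁵ m.
The apsides satisfy r_p + r_a = 2a, so the apoapsis radius is 2a − r_p = 3.065×10⁵ m = 306.52 km.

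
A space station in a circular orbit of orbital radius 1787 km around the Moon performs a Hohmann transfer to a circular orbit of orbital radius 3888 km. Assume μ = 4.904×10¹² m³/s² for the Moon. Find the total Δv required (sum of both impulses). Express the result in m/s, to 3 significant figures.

Δv_total ≈ 514 m/s

r₁ = 1787 km = 1.787×10⁶ m.
r₂ = 3888 km = 3.888×10⁶ m.
Transfer ellipse a_t = (r₁ + r₂)/2 = 2.838×10⁶ m.
At r₁: circular v_c1 = √(μ/r₁) = 1657 m/s; transfer-perilune v_p = √[μ(2/r₁ − 1/a_t)] = 1939 m/s.
Δv₁ = v_p − v_c1 = 282.6 m/s.
At r₂: circular v_c2 = √(μ/r₂) = 1123 m/s; transfer-apolune v_a = √[μ(2/r₂ − 1/a_t)] = 891.3 m/s.
Δv₂ = v_c2 − v_a = 231.8 m/s.
Total Δv = Δv₁ + Δv₂ = 514.4 m/s.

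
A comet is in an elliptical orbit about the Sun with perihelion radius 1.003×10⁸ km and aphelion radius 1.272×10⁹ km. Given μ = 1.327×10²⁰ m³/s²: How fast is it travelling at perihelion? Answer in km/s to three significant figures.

Semi-major axis a = (r_p + r_a)/2 = 6.8615×10⁸ km = 6.862×10¹¹ m.
Vis-viva: v² = μ(2/r − 1/a) = 1.327×10²⁰ × (1.994×10⁻¹¹ − 1.457×10⁻¹²) = 2.453×10⁹ m²/s².
v = 49520 m/s = 49.52 km/s.

v ≈ 49.5 km/s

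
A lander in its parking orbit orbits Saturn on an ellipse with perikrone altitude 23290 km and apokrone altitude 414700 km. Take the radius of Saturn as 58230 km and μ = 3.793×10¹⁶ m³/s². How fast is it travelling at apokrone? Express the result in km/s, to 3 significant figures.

v ≈ 4.86 km/s

r_p = 58230 + 23290 = 81520 km = 8.1520×10⁷ m.
r_a = 58230 + 414700 = 472930 km = 4.7293×10⁸ m.
Semi-major axis a = (r_p + r_a)/2 = 2.7722×10⁵ km = 2.772×10⁸ m.
Vis-viva: v² = μ(2/r − 1/a) = 3.793×10¹⁶ × (4.229×10⁻⁹ − 3.607×10⁻⁹) = 2.358×10⁷ m²/s².
v = 4856 m/s = 4.856 km/s.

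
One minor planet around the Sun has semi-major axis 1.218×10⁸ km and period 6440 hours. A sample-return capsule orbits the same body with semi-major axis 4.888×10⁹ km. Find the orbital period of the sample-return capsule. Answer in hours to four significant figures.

Kepler's third law: T² ∝ a³, so T₂ = T₁ (a₂/a₁)^(3/2).
a₂/a₁ = 40.13, (a₂/a₁)^(3/2) = 254.2.
T₂ = 6440 × 254.2 = 1.637×10⁶ hours.

T₂ ≈ 1.637×10⁶ hours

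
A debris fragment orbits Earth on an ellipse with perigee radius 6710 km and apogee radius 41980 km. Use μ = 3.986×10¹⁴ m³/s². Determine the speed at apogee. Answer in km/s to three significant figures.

v ≈ 1.62 km/s

Semi-major axis a = (r_p + r_a)/2 = 24345 km = 2.434×10⁷ m.
Vis-viva: v² = μ(2/r − 1/a) = 3.986×10¹⁴ × (4.764×10⁻⁸ − 4.108×10⁻⁸) = 2.617×10⁶ m²/s².
v = 1618 m/s = 1.618 km/s.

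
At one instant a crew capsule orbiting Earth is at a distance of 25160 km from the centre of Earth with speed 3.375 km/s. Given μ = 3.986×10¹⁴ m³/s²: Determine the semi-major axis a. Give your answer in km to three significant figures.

r = 2.516×10⁷ m.
Specific orbital energy ε = v²/2 − μ/r = (3375)²/2 − 3.986×10¹⁴/2.516×10⁷ = -1.015×10⁷ J/kg.
Since ε = −μ/(2a), a = −μ/(2ε) = 1.964×10⁷ m = 19641 km.

a ≈ 19600 km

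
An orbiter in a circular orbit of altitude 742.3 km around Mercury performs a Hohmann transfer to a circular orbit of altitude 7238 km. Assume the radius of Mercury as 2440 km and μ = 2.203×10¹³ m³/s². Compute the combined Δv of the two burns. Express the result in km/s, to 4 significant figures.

Δv_total ≈ 1.044 km/s

r₁ = 2440 + 742.3 = 3182.3 km = 3.1823×10⁶ m.
r₂ = 2440 + 7238 = 9678.0 km = 9.6780×10⁶ m.
Transfer ellipse a_t = (r₁ + r₂)/2 = 6.430×10⁶ m.
At r₁: circular v_c1 = √(μ/r₁) = 2631 m/s; transfer-periherm v_p = √[μ(2/r₁ − 1/a_t)] = 3228 m/s.
Δv₁ = v_p − v_c1 = 596.8 m/s.
At r₂: circular v_c2 = √(μ/r₂) = 1509 m/s; transfer-apoherm v_a = √[μ(2/r₂ − 1/a_t)] = 1061 m/s.
Δv₂ = v_c2 − v_a = 447.4 m/s.
Total Δv = Δv₁ + Δv₂ = 1044 m/s = 1.044 km/s.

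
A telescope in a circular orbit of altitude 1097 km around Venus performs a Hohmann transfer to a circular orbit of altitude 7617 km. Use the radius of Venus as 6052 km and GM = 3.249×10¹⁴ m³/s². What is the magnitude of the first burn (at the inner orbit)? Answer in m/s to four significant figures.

Δv ≈ 983.9 m/s

r₁ = 6052 + 1097 = 7149.0 km = 7.1490×10⁶ m.
r₂ = 6052 + 7617 = 13669 km = 1.3669×10⁷ m.
Transfer ellipse a_t = (r₁ + r₂)/2 = 1.041×10⁷ m.
At r₁: circular v_c1 = √(μ/r₁) = 6741 m/s; transfer-periapsis v_p = √[μ(2/r₁ − 1/a_t)] = 7725 m/s.
Δv₁ = v_p − v_c1 = 983.9 m/s.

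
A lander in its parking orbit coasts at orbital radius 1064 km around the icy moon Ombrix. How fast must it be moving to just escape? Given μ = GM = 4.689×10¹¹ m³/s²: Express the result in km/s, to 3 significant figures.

r = 1064 km = 1.064×10⁶ m.
Escape speed v_esc = √(2μ/r) = √(2 × 4.689×10¹¹ / 1.064×10⁶) = √(8.814×10⁵) = 938.8 m/s.
= 0.9388 km/s.

v_esc ≈ 0.939 km/s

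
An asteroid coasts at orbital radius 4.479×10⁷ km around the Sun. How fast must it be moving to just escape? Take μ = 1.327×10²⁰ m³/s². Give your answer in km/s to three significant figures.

v_esc ≈ 77.0 km/s

r = 4.479×10⁷ km = 4.479×10¹⁰ m.
Escape speed v_esc = √(2μ/r) = √(2 × 1.327×10²⁰ / 4.479×10¹⁰) = √(5.925×10⁹) = 76980 m/s.
= 76.98 km/s.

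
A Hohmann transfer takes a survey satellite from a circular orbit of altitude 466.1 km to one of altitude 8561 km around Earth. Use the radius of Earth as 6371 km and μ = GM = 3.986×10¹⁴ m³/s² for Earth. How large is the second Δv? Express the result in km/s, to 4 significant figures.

r₁ = 6371 + 466.1 = 6837.1 km = 6.8371×10⁶ m.
r₂ = 6371 + 8561 = 14932 km = 1.4932×10⁷ m.
Transfer ellipse a_t = (r₁ + r₂)/2 = 1.088×10⁷ m.
At r₁: circular v_c1 = √(μ/r₁) = 7635 m/s; transfer-perigee v_p = √[μ(2/r₁ − 1/a_t)] = 8943 m/s.
At r₂: circular v_c2 = √(μ/r₂) = 5167 m/s; transfer-apogee v_a = √[μ(2/r₂ − 1/a_t)] = 4095 m/s.
Δv₂ = v_c2 − v_a = 1072 m/s.
= 1.072 km/s.

Δv ≈ 1.072 km/s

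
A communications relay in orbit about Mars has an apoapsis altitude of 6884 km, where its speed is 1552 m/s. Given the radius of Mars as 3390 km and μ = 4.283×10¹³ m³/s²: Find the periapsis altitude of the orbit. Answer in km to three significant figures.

r_a = 3390 + 6884 = 10274 km = 1.027×10⁷ m.
Specific energy ε = v²/2 − μ/r = -2.964×10⁶ J/kg, so a = −μ/(2ε) = 7.224×10⁶ m.
The apsides satisfy r_p + r_a = 2a, so the periapsis radius is 2a − r_a = 4.174×10⁶ m = 4174.0 km.
Periapsis altitude = 4174.0 − 3390 = 784.00 km.

periapsis altitude ≈ 784 km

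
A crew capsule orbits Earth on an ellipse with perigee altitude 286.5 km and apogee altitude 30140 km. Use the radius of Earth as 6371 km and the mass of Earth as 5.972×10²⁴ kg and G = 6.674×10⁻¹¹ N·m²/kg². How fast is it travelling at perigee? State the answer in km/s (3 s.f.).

μ = GM = 6.674×10⁻¹¹ × 5.972×10²⁴ = 3.986×10¹⁴ m³/s².
r_p = 6371 + 286.5 = 6657.5 km = 6.6575×10⁶ m.
r_a = 6371 + 30140 = 36511 km = 3.6511×10⁷ m.
Semi-major axis a = (r_p + r_a)/2 = 21584 km = 2.158×10⁷ m.
Vis-viva: v² = μ(2/r − 1/a) = 3.986×10¹⁴ × (3.004×10⁻⁷ − 4.633×10⁻⁸) = 1.013×10⁸ m²/s².
v = 10060 m/s = 10.06 km/s.

v ≈ 10.1 km/s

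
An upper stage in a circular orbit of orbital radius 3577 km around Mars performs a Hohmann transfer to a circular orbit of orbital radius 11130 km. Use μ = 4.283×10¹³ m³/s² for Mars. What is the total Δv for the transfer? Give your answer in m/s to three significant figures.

Δv_total ≈ 1390 m/s

r₁ = 3577 km = 3.577×10⁶ m.
r₂ = 11130 km = 1.113×10⁷ m.
Transfer ellipse a_t = (r₁ + r₂)/2 = 7.354×10⁶ m.
At r₁: circular v_c1 = √(μ/r₁) = 3460 m/s; transfer-periapsis v_p = √[μ(2/r₁ − 1/a_t)] = 4257 m/s.
Δv₁ = v_p − v_c1 = 796.8 m/s.
At r₂: circular v_c2 = √(μ/r₂) = 1962 m/s; transfer-apoapsis v_a = √[μ(2/r₂ − 1/a_t)] = 1368 m/s.
Δv₂ = v_c2 − v_a = 593.5 m/s.
Total Δv = Δv₁ + Δv₂ = 1390 m/s.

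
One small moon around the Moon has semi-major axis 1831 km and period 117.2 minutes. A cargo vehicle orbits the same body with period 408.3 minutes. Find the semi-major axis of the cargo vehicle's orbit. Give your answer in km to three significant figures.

a₂ ≈ 4210 km

Kepler's third law: a³ ∝ T², so a₂ = a₁ (T₂/T₁)^(2/3).
T₂/T₁ = 3.484, (T₂/T₁)^(2/3) = 2.298.
a₂ = 1831 × 2.298 = 4208 km.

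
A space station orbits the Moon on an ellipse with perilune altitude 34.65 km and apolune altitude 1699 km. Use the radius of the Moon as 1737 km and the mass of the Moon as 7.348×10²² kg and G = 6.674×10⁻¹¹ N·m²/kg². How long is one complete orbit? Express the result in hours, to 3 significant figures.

T ≈ 3.31 hours

μ = GM = 6.674×10⁻¹¹ × 7.348×10²² = 4.904×10¹² m³/s².
r_p = 1737 + 34.65 = 1771.7 km = 1.7716×10⁶ m.
r_a = 1737 + 1699 = 3436.0 km = 3.4360×10⁶ m.
Semi-major axis a = (r_p + r_a)/2 = (1771.7 + 3436.0)/2 = 2603.8 km = 2.604×10⁶ m.
By Kepler's third law T = 2π√(a³/μ) = 2π × 1.897×10³ = 1.192×10⁴ s.
= 3.311 hours.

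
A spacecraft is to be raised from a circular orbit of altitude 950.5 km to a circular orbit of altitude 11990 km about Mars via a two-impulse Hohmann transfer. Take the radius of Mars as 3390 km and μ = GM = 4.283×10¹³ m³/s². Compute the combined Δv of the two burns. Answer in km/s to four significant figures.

r₁ = 3390 + 950.5 = 4340.5 km = 4.3405×10⁶ m.
r₂ = 3390 + 11990 = 15380 km = 1.5380×10⁷ m.
Transfer ellipse a_t = (r₁ + r₂)/2 = 9.860×10⁶ m.
At r₁: circular v_c1 = √(μ/r₁) = 3141 m/s; transfer-periapsis v_p = √[μ(2/r₁ − 1/a_t)] = 3923 m/s.
Δv₁ = v_p − v_c1 = 781.9 m/s.
At r₂: circular v_c2 = √(μ/r₂) = 1669 m/s; transfer-apoapsis v_a = √[μ(2/r₂ − 1/a_t)] = 1107 m/s.
Δv₂ = v_c2 − v_a = 561.6 m/s.
Total Δv = Δv₁ + Δv₂ = 1343 m/s = 1.343 km/s.

Δv_total ≈ 1.343 km/s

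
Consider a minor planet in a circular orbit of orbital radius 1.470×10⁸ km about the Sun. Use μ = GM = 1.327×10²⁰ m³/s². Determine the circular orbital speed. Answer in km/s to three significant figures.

r = 1.470×10⁸ km = 1.470×10¹¹ m.
For a circular orbit v = √(μ/r) = √(1.327×10²⁰ / 1.470×10¹¹) = √(9.027×10⁸) = 30050 m/s.
That is 30.05 km/s.

v ≈ 30.0 km/s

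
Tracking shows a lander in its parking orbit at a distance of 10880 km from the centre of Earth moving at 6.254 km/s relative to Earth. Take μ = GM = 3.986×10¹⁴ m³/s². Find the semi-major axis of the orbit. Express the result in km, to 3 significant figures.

a ≈ 11700 km

r = 1.088×10⁷ m.
Vis-viva rearranged: 1/a = 2/r − v²/μ = 1.838×10⁻⁷ − 9.812×10⁻⁸ = 8.570×10⁻⁸ m⁻¹.
a = 1.167×10⁷ m = 11669 km.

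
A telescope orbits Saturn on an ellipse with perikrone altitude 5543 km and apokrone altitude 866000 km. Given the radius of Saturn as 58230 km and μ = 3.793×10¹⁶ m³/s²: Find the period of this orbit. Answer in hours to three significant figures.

T ≈ 98.4 hours

r_p = 58230 + 5543 = 63773 km = 6.3773×10⁷ m.
r_a = 58230 + 866000 = 924230 km = 9.2423×10⁸ m.
Semi-major axis a = (r_p + r_a)/2 = (63773 + 9.2423×10⁵)/2 = 4.9400×10⁵ km = 4.940×10⁸ m.
By Kepler's third law T = 2π√(a³/μ) = 2π × 5.638×10⁴ = 3.542×10⁵ s.
= 98.40 hours.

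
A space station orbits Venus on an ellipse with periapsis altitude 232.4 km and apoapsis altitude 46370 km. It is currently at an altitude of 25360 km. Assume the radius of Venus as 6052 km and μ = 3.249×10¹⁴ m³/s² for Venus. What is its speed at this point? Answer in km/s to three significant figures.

v ≈ 3.10 km/s

r_p = 6052 + 232.4 = 6284.4 km = 6.2844×10⁶ m.
r_a = 6052 + 46370 = 52422 km = 5.2422×10⁷ m.
r = 6052 + 25360 = 31412 km = 3.141×10⁷ m.
Semi-major axis a = (r_p + r_a)/2 = 29353 km = 2.935×10⁷ m.
Vis-viva: v² = μ(2/r − 1/a) = 3.249×10¹⁴ × (6.367×10⁻⁸ − 3.407×10⁻⁸) = 9.618×10⁶ m²/s².
v = 3101 m/s = 3.101 km/s.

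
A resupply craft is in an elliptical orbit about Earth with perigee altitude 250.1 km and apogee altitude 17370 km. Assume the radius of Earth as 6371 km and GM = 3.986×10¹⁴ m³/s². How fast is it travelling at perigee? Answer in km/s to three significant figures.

r_p = 6371 + 250.1 = 6621.1 km = 6.6211×10⁶ m.
r_a = 6371 + 17370 = 23741 km = 2.3741×10⁷ m.
Semi-major axis a = (r_p + r_a)/2 = 15181 km = 1.518×10⁷ m.
Vis-viva: v² = μ(2/r − 1/a) = 3.986×10¹⁴ × (3.021×10⁻⁷ − 6.587×10⁻⁸) = 9.415×10⁷ m²/s².
v = 9703 m/s = 9.703 km/s.

v ≈ 9.70 km/s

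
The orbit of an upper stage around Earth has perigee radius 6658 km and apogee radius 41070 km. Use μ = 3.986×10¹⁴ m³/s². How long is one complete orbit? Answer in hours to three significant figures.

T ≈ 10.2 hours

Semi-major axis a = (r_p + r_a)/2 = (6658.0 + 41070)/2 = 23864 km = 2.386×10⁷ m.
By Kepler's third law T = 2π√(a³/μ) = 2π × 5.839×10³ = 3.669×10⁴ s.
= 10.19 hours.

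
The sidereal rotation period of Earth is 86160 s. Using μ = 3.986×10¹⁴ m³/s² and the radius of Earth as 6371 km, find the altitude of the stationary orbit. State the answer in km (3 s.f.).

h_sync ≈ 35800 km

A synchronous orbit has period T, so by Kepler's third law a = (μT²/4π²)^(1/3).
μT²/4π² = 3.986×10¹⁴ × (8.616×10⁴)² / 39.48 = 7.495×10²² m³.
a = 4.216×10⁷ m = 42163 km.
Altitude h = a − R = 42163 − 6371 = 35792 km.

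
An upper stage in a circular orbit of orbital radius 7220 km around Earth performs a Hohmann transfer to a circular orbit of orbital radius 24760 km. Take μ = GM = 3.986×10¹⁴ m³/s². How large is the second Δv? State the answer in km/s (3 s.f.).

Δv ≈ 1.32 km/s

r₁ = 7220 km = 7.220×10⁶ m.
r₂ = 24760 km = 2.476×10⁷ m.
Transfer ellipse a_t = (r₁ + r₂)/2 = 1.599×10⁷ m.
At r₁: circular v_c1 = √(μ/r₁) = 7430 m/s; transfer-perigee v_p = √[μ(2/r₁ − 1/a_t)] = 9246 m/s.
At r₂: circular v_c2 = √(μ/r₂) = 4012 m/s; transfer-apogee v_a = √[μ(2/r₂ − 1/a_t)] = 2696 m/s.
Δv₂ = v_c2 − v_a = 1316 m/s.
= 1.316 km/s.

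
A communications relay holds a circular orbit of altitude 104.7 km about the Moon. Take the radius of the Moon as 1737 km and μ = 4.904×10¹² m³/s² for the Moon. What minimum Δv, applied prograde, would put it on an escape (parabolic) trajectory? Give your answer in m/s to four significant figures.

r = 1737 + 104.7 = 1841.7 km = 1.8417×10⁶ m.
Circular speed v_c = √(μ/r) = 1632 m/s.
Escape speed v_esc = √(2μ/r) = √2 × v_c = 2308 m/s.
Δv = v_esc − v_c = 675.9 m/s.

Δv ≈ 675.9 m/s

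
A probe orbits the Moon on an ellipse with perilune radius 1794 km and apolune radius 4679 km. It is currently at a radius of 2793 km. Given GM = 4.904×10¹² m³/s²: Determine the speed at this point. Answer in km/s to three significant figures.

v ≈ 1.41 km/s

Semi-major axis a = (r_p + r_a)/2 = 3236.5 km = 3.236×10⁶ m.
Vis-viva: v² = μ(2/r − 1/a) = 4.904×10¹² × (7.161×10⁻⁷ − 3.090×10⁻⁷) = 1.996×10⁶ m²/s².
v = 1413 m/s = 1.413 km/s.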